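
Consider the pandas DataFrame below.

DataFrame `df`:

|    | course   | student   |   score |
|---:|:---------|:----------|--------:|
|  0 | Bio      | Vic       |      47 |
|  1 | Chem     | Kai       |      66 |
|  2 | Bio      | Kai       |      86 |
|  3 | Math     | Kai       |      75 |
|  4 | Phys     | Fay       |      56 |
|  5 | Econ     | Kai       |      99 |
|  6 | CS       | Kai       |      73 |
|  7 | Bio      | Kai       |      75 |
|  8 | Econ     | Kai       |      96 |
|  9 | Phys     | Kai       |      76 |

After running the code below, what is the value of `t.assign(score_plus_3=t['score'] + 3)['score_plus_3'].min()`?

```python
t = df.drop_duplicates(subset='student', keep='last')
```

50

drop duplicate student (keep=last):
  course student  score
0    Bio     Vic     47
4   Phys     Fay     56
9   Phys     Kai     76
add column score_plus_3 = t['score'] + 3:
  course student  score  score_plus_3
0    Bio     Vic     47            50
4   Phys     Fay     56            59
9   Phys     Kai     76            79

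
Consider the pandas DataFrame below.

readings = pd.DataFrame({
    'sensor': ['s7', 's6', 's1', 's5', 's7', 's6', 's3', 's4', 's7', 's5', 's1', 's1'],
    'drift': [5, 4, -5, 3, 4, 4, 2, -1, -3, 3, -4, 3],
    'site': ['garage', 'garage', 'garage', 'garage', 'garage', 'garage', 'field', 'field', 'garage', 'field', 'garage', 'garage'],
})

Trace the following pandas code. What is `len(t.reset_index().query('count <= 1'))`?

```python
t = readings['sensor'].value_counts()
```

value_counts of sensor:
sensor
s7    3
s1    3
s6    2
s5    2
s3    1
s4    1
Name: count, dtype: int64
reset_index():
  sensor  count
0     s7      3
1     s1      3
2     s6      2
3     s5      2
4     s3      1
5     s4      1
filter rows where count <= 1:
  sensor  count
4     s3      1
5     s4      1
Finally, number of rows = 2.

2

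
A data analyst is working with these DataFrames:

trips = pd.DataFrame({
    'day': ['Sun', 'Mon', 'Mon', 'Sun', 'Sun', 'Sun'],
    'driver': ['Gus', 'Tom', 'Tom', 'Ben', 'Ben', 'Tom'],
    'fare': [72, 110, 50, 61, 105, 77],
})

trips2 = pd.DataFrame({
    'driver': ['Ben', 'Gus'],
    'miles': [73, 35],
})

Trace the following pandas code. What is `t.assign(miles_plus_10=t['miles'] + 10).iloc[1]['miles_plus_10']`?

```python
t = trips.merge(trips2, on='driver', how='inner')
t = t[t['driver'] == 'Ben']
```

83

merge on 'driver' (how='inner') → 3 rows:
   day driver  fare  miles
0  Sun    Gus    72     35
1  Sun    Ben    61     73
2  Sun    Ben   105     73
filter rows where driver == 'Ben':
   day driver  fare  miles
1  Sun    Ben    61     73
2  Sun    Ben   105     73
add column miles_plus_10 = t['miles'] + 10:
   day driver  fare  miles  miles_plus_10
1  Sun    Ben    61     73             83
2  Sun    Ben   105     73             83
Hence 83.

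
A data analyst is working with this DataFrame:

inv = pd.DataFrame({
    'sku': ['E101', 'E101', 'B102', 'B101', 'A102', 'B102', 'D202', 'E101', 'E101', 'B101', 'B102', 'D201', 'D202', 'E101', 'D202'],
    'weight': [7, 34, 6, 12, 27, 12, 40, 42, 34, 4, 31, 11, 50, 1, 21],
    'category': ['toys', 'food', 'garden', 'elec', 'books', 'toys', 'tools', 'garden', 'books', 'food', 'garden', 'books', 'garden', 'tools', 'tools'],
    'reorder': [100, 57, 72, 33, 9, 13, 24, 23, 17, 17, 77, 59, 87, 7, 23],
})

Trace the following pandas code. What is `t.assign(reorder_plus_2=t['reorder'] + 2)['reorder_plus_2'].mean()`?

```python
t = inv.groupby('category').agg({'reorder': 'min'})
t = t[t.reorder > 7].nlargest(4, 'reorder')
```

group by category, min of reorder:
          reorder
category         
books           9
elec           33
food           17
garden         23
tools           7
toys           13
filter rows where reorder > 7:
          reorder
category         
books           9
elec           33
food           17
garden         23
toys           13
take 4 rows with largest reorder:
          reorder
category         
elec           33
garden         23
food           17
toys           13
add column reorder_plus_2 = t['reorder'] + 2:
          reorder  reorder_plus_2
category                         
elec           33              35
garden         23              25
food           17              19
toys           13              15
mean of column 'reorder_plus_2' → 23.5

23.5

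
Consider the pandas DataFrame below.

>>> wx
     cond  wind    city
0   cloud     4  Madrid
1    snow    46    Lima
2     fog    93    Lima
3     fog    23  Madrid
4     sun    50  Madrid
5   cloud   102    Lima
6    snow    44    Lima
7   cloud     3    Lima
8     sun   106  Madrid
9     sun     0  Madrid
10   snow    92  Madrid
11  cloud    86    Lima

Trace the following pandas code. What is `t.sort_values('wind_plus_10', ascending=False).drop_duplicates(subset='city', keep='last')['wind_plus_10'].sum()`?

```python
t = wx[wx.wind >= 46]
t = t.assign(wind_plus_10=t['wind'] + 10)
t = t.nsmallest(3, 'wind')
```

filter rows where wind >= 46:
     cond  wind    city
1    snow    46    Lima
2     fog    93    Lima
4     sun    50  Madrid
5   cloud   102    Lima
8     sun   106  Madrid
10   snow    92  Madrid
11  cloud    86    Lima
add column wind_plus_10 = t['wind'] + 10:
     cond  wind    city  wind_plus_10
1    snow    46    Lima            56
2     fog    93    Lima           103
4     sun    50  Madrid            60
5   cloud   102    Lima           112
8     sun   106  Madrid           116
10   snow    92  Madrid           102
11  cloud    86    Lima            96
take 3 rows with smallest wind:
     cond  wind    city  wind_plus_10
1    snow    46    Lima            56
4     sun    50  Madrid            60
11  cloud    86    Lima            96
sort by wind_plus_10 descending:
     cond  wind    city  wind_plus_10
11  cloud    86    Lima            96
4     sun    50  Madrid            60
1    snow    46    Lima            56
drop duplicate city (keep=last):
   cond  wind    city  wind_plus_10
4   sun    50  Madrid            60
1  snow    46    Lima            56
Finally, sum of column 'wind_plus_10' = 116.

116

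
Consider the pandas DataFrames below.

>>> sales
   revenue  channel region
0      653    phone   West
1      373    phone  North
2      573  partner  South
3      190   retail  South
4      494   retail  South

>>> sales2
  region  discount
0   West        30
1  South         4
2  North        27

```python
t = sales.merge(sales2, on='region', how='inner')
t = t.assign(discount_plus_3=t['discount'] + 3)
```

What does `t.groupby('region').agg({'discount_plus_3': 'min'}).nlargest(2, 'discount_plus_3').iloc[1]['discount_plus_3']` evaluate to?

30

merge on 'region' (how='inner') → 5 rows:
   revenue  channel region  discount
0      653    phone   West        30
1      373    phone  North        27
2      573  partner  South         4
3      190   retail  South         4
4      494   retail  South         4
add column discount_plus_3 = t['discount'] + 3:
   revenue  channel region  discount  discount_plus_3
0      653    phone   West        30               33
1      373    phone  North        27               30
2      573  partner  South         4                7
3      190   retail  South         4                7
4      494   retail  South         4                7
group by region, min of discount_plus_3:
        discount_plus_3
region                 
North                30
South                 7
West                 33
take 2 rows with largest discount_plus_3:
        discount_plus_3
region                 
West                 33
North                30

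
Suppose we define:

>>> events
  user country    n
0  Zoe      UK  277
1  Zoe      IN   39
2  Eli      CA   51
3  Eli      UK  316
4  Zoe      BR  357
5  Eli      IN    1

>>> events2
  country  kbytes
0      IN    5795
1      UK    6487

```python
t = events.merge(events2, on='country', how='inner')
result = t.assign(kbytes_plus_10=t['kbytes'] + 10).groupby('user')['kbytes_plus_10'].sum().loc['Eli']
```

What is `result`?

12302

merge on 'country' (how='inner') → 4 rows:
  user country    n  kbytes
0  Zoe      UK  277    6487
1  Zoe      IN   39    5795
2  Eli      UK  316    6487
3  Eli      IN    1    5795
add column kbytes_plus_10 = t['kbytes'] + 10:
  user country    n  kbytes  kbytes_plus_10
0  Zoe      UK  277    6487            6497
1  Zoe      IN   39    5795            5805
2  Eli      UK  316    6487            6497
3  Eli      IN    1    5795            5805
group by user, sum of kbytes_plus_10:
user
Eli    12302
Zoe    12302
Name: kbytes_plus_10, dtype: int64
Reading off the value at index 'Eli', we get 12302.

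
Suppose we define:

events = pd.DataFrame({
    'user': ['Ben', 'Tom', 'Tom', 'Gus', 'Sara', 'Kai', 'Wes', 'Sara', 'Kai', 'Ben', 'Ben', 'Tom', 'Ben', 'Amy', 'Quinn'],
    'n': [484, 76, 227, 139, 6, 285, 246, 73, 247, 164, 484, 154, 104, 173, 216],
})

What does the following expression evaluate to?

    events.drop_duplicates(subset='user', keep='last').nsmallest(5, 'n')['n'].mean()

drop duplicate user (keep=last):
     user    n
3     Gus  139
6     Wes  246
7    Sara   73
8     Kai  247
11    Tom  154
12    Ben  104
13    Amy  173
14  Quinn  216
take 5 rows with smallest n:
    user    n
7   Sara   73
12   Ben  104
3    Gus  139
11   Tom  154
13   Amy  173
Hence 128.6.

128.6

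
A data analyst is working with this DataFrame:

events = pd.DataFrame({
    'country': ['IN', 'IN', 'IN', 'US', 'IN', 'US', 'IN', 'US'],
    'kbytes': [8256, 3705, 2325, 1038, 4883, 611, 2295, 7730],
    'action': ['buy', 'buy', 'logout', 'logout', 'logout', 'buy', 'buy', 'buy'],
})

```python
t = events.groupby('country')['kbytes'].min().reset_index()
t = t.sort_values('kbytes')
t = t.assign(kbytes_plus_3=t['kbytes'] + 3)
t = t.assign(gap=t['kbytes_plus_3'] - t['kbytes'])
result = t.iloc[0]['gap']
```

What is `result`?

group by country, min of kbytes:
country
IN    2295
US     611
Name: kbytes, dtype: int64
reset_index():
  country  kbytes
0      IN    2295
1      US     611
sort by kbytes:
  country  kbytes
1      US     611
0      IN    2295
add column kbytes_plus_3 = t['kbytes'] + 3:
  country  kbytes  kbytes_plus_3
1      US     611            614
0      IN    2295           2298
add column gap = t['kbytes_plus_3'] - t['kbytes']:
  country  kbytes  kbytes_plus_3  gap
1      US     611            614    3
0      IN    2295           2298    3
Then the value at position 0, column 'gap': 3

3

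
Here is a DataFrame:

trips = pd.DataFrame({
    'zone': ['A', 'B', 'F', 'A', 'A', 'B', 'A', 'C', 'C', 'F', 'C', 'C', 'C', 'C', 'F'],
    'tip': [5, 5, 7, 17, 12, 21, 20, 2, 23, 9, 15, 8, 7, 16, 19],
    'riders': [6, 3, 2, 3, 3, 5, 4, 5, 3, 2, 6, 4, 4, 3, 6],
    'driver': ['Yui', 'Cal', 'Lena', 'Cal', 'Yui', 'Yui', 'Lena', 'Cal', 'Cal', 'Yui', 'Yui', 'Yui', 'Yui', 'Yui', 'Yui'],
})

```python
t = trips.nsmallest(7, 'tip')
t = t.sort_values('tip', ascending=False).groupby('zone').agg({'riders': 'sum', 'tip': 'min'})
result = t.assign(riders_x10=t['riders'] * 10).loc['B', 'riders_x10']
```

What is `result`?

take 7 rows with smallest tip:
   zone  tip  riders driver
7     C    2       5    Cal
0     A    5       6    Yui
1     B    5       3    Cal
2     F    7       2   Lena
12    C    7       4    Yui
11    C    8       4    Yui
9     F    9       2    Yui
sort by tip descending:
   zone  tip  riders driver
9     F    9       2    Yui
11    C    8       4    Yui
2     F    7       2   Lena
12    C    7       4    Yui
0     A    5       6    Yui
1     B    5       3    Cal
7     C    2       5    Cal
group by zone: sum(riders), min(tip):
      riders  tip
zone             
A          6    5
B          3    5
C         13    2
F          4    7
add column riders_x10 = t['riders'] * 10:
      riders  tip  riders_x10
zone                         
A          6    5          60
B          3    5          30
C         13    2         130
F          4    7          40

30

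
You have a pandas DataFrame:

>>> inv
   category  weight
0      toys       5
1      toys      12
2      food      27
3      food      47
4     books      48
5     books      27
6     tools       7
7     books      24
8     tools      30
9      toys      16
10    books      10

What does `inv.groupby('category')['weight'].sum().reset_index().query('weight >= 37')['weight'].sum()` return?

group by category, sum of weight:
category
books    109
food      74
tools     37
toys      33
Name: weight, dtype: int64
reset_index():
  category  weight
0    books     109
1     food      74
2    tools      37
3     toys      33
filter rows where weight >= 37:
  category  weight
0    books     109
1     food      74
2    tools      37

220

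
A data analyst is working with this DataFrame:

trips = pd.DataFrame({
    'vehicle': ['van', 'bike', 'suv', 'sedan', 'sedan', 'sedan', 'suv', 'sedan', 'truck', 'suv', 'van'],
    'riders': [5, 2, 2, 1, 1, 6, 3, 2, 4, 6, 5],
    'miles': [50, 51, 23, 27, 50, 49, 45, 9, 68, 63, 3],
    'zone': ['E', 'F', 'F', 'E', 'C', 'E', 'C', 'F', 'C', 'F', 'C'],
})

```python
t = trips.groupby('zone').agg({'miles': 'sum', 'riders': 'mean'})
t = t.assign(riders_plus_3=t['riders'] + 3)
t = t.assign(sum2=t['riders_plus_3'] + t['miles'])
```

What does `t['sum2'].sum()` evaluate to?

group by zone: sum(miles), mean(riders):
      miles  riders
zone               
C       166    3.25
E       126    4.00
F       146    3.00
add column riders_plus_3 = t['riders'] + 3:
      miles  riders  riders_plus_3
zone                              
C       166    3.25           6.25
E       126    4.00           7.00
F       146    3.00           6.00
add column sum2 = t['riders_plus_3'] + t['miles']:
      miles  riders  riders_plus_3    sum2
zone                                      
C       166    3.25           6.25  172.25
E       126    4.00           7.00  133.00
F       146    3.00           6.00  152.00
The sum of column 'sum2' is 457.25.

457.25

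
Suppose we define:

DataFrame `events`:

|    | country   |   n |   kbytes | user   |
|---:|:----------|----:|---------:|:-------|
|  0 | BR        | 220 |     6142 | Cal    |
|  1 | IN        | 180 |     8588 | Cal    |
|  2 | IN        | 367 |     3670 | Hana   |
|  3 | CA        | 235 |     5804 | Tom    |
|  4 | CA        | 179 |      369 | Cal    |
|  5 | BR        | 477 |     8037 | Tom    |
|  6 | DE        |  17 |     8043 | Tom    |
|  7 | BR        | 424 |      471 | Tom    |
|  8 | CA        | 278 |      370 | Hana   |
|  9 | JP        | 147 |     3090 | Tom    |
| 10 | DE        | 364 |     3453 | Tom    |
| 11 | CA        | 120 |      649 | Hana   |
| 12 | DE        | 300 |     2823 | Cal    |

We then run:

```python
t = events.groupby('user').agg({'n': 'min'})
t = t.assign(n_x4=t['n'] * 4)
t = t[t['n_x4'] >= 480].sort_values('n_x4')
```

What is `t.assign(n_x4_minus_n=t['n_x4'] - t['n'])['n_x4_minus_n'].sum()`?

group by user, min of n:
        n
user     
Cal   179
Hana  120
Tom    17
add column n_x4 = t['n'] * 4:
        n  n_x4
user           
Cal   179   716
Hana  120   480
Tom    17    68
filter rows where n_x4 >= 480:
        n  n_x4
user           
Cal   179   716
Hana  120   480
sort by n_x4:
        n  n_x4
user           
Hana  120   480
Cal   179   716
add column n_x4_minus_n = t['n_x4'] - t['n']:
        n  n_x4  n_x4_minus_n
user                         
Hana  120   480           360
Cal   179   716           537
The sum of column 'n_x4_minus_n' is 897.

897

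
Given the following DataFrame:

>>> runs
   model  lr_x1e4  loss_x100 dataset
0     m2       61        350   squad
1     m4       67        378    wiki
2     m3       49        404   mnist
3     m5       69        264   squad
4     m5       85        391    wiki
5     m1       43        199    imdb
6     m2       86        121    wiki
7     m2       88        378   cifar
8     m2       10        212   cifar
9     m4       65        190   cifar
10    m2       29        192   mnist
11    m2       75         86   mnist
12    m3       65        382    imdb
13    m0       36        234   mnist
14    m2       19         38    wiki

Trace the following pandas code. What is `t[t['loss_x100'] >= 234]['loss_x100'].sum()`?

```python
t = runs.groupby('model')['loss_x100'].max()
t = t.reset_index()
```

1785

group by model, max of loss_x100:
model
m0    234
m1    199
m2    378
m3    404
m4    378
m5    391
Name: loss_x100, dtype: int64
reset_index():
  model  loss_x100
0    m0        234
1    m1        199
2    m2        378
3    m3        404
4    m4        378
5    m5        391
filter rows where loss_x100 >= 234:
  model  loss_x100
0    m0        234
2    m2        378
3    m3        404
4    m4        378
5    m5        391
Then the sum of column 'loss_x100': 1785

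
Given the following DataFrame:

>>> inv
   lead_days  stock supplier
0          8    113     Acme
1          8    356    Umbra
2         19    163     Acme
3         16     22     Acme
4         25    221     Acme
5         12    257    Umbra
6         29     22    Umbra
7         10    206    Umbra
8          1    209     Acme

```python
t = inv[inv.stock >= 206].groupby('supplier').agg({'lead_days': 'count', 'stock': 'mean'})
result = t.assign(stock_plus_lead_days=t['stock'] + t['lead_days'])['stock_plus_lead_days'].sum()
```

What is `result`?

493.0

filter rows where stock >= 206:
   lead_days  stock supplier
1          8    356    Umbra
4         25    221     Acme
5         12    257    Umbra
7         10    206    Umbra
8          1    209     Acme
group by supplier: count(lead_days), mean(stock):
          lead_days  stock
supplier                  
Acme              2  215.0
Umbra             3  273.0
add column stock_plus_lead_days = t['stock'] + t['lead_days']:
          lead_days  stock  stock_plus_lead_days
supplier                                        
Acme              2  215.0                 217.0
Umbra             3  273.0                 276.0
Reading off the sum of column 'stock_plus_lead_days', we get 493.0.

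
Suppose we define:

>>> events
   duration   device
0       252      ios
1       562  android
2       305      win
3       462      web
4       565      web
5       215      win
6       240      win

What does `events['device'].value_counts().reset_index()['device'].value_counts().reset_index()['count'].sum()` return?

4

value_counts of device:
device
win        3
web        2
ios        1
android    1
Name: count, dtype: int64
reset_index():
    device  count
0      win      3
1      web      2
2      ios      1
3  android      1
value_counts of device:
device
win        1
web        1
ios        1
android    1
Name: count, dtype: int64
reset_index():
    device  count
0      win      1
1      web      1
2      ios      1
3  android      1
Reading off the sum of column 'count', we get 4.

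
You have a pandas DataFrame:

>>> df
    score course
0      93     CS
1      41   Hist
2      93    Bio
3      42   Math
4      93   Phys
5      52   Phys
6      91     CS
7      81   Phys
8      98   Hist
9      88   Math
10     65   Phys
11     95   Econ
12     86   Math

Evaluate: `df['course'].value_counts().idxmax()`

Phys

value_counts of course:
course
Phys    4
Math    3
CS      2
Hist    2
Bio     1
Econ    1
Name: count, dtype: int64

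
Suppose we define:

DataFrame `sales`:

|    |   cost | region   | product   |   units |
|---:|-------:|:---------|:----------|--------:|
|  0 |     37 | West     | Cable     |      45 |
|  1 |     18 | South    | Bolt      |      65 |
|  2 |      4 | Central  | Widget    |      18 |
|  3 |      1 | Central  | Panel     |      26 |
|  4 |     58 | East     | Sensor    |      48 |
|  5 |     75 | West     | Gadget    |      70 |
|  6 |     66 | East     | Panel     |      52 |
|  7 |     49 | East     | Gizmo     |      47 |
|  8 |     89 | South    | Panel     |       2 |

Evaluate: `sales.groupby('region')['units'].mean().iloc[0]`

group by region, mean of units:
region
Central    22.0
East       49.0
South      33.5
West       57.5
Name: units, dtype: float64
value at position 0 → 22.0

22.0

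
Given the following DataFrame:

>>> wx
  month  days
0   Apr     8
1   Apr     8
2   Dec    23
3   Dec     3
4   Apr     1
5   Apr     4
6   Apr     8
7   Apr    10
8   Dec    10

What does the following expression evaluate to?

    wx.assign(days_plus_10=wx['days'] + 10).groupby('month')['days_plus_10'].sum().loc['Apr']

99

add column days_plus_10 = wx['days'] + 10:
  month  days  days_plus_10
0   Apr     8            18
1   Apr     8            18
2   Dec    23            33
3   Dec     3            13
4   Apr     1            11
5   Apr     4            14
6   Apr     8            18
7   Apr    10            20
8   Dec    10            20
group by month, sum of days_plus_10:
month
Apr    99
Dec    66
Name: days_plus_10, dtype: int64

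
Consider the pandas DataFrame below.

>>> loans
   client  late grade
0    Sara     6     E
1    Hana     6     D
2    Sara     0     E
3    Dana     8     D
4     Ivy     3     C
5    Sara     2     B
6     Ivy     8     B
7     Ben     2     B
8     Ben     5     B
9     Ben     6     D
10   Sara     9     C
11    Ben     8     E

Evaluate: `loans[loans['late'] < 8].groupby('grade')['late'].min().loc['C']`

3

filter rows where late < 8:
  client  late grade
0   Sara     6     E
1   Hana     6     D
2   Sara     0     E
4    Ivy     3     C
5   Sara     2     B
7    Ben     2     B
8    Ben     5     B
9    Ben     6     D
group by grade, min of late:
grade
B    2
C    3
D    6
E    0
Name: late, dtype: int64
Reading off the value at index 'C', we get 3.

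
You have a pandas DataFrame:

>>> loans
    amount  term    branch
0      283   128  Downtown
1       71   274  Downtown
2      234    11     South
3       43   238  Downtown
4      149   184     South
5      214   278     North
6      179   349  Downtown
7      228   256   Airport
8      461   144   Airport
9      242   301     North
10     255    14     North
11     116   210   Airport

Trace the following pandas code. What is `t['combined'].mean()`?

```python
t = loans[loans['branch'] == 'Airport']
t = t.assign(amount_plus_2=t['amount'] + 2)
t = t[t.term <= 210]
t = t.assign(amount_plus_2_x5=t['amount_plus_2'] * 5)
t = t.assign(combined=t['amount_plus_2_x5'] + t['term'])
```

1629.5

filter rows where branch == 'Airport':
    amount  term   branch
7      228   256  Airport
8      461   144  Airport
11     116   210  Airport
add column amount_plus_2 = t['amount'] + 2:
    amount  term   branch  amount_plus_2
7      228   256  Airport            230
8      461   144  Airport            463
11     116   210  Airport            118
filter rows where term <= 210:
    amount  term   branch  amount_plus_2
8      461   144  Airport            463
11     116   210  Airport            118
add column amount_plus_2_x5 = t['amount_plus_2'] * 5:
    amount  term   branch  amount_plus_2  amount_plus_2_x5
8      461   144  Airport            463              2315
11     116   210  Airport            118               590
add column combined = t['amount_plus_2_x5'] + t['term']:
    amount  term   branch  amount_plus_2  amount_plus_2_x5  combined
8      461   144  Airport            463              2315      2459
11     116   210  Airport            118               590       800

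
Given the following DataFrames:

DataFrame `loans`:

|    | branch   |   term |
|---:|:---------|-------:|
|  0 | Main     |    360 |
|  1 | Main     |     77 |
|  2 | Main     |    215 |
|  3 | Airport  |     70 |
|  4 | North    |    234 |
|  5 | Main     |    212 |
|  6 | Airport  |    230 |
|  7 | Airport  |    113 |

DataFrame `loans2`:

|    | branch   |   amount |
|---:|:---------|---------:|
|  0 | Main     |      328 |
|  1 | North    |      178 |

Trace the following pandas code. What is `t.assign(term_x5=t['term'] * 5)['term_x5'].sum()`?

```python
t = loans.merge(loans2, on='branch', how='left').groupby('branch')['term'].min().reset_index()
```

1905

merge on 'branch' (how='left') → 8 rows:
    branch  term  amount
0     Main   360   328.0
1     Main    77   328.0
2     Main   215   328.0
3  Airport    70     NaN
4    North   234   178.0
5     Main   212   328.0
6  Airport   230     NaN
7  Airport   113     NaN
group by branch, min of term:
branch
Airport     70
Main        77
North      234
Name: term, dtype: int64
reset_index():
    branch  term
0  Airport    70
1     Main    77
2    North   234
add column term_x5 = t['term'] * 5:
    branch  term  term_x5
0  Airport    70      350
1     Main    77      385
2    North   234     1170
Reading off the sum of column 'term_x5', we get 1905.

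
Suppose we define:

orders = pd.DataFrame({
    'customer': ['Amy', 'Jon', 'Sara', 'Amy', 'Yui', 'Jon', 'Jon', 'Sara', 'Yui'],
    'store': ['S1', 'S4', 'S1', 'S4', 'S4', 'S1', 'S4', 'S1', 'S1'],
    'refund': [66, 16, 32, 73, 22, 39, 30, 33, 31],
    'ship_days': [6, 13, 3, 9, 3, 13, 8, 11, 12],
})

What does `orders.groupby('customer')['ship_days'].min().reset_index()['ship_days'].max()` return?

8

group by customer, min of ship_days:
customer
Amy     6
Jon     8
Sara    3
Yui     3
Name: ship_days, dtype: int64
reset_index():
  customer  ship_days
0      Amy          6
1      Jon          8
2     Sara          3
3      Yui          3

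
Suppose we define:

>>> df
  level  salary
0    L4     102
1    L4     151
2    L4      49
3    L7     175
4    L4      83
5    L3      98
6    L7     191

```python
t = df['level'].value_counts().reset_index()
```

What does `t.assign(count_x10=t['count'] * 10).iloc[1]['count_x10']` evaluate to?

20

value_counts of level:
level
L4    4
L7    2
L3    1
Name: count, dtype: int64
reset_index():
  level  count
0    L4      4
1    L7      2
2    L3      1
add column count_x10 = t['count'] * 10:
  level  count  count_x10
0    L4      4         40
1    L7      2         20
2    L3      1         10
Hence 20.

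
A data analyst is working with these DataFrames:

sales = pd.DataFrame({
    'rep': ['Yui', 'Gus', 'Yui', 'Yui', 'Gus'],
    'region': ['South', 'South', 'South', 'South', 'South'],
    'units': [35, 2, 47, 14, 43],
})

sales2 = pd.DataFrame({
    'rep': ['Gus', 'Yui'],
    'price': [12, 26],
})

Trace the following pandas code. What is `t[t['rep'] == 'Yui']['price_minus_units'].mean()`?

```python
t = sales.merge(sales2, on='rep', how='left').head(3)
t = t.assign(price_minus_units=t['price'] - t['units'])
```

-15.0

merge on 'rep' (how='left') → 5 rows:
   rep region  units  price
0  Yui  South     35     26
1  Gus  South      2     12
2  Yui  South     47     26
3  Yui  South     14     26
4  Gus  South     43     12
take first 3 rows:
   rep region  units  price
0  Yui  South     35     26
1  Gus  South      2     12
2  Yui  South     47     26
add column price_minus_units = t['price'] - t['units']:
   rep region  units  price  price_minus_units
0  Yui  South     35     26                 -9
1  Gus  South      2     12                 10
2  Yui  South     47     26                -21
filter rows where rep == 'Yui':
   rep region  units  price  price_minus_units
0  Yui  South     35     26                 -9
2  Yui  South     47     26                -21
Finally, mean of column 'price_minus_units' = -15.0.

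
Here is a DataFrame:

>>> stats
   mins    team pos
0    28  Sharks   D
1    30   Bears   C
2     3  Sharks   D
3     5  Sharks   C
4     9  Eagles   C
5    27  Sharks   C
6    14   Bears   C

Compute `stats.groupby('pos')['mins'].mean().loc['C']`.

17.0

group by pos, mean of mins:
pos
C    17.0
D    15.5
Name: mins, dtype: float64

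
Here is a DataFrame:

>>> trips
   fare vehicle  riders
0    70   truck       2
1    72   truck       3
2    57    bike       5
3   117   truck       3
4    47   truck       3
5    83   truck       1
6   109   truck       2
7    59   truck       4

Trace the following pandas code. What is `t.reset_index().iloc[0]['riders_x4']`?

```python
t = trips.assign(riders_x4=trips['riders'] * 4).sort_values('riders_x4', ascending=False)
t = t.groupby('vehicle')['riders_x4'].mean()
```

add column riders_x4 = trips['riders'] * 4:
   fare vehicle  riders  riders_x4
0    70   truck       2          8
1    72   truck       3         12
2    57    bike       5         20
3   117   truck       3         12
4    47   truck       3         12
5    83   truck       1          4
6   109   truck       2          8
7    59   truck       4         16
sort by riders_x4 descending:
   fare vehicle  riders  riders_x4
2    57    bike       5         20
7    59   truck       4         16
1    72   truck       3         12
3   117   truck       3         12
4    47   truck       3         12
0    70   truck       2          8
6   109   truck       2          8
5    83   truck       1          4
group by vehicle, mean of riders_x4:
vehicle
bike     20.000000
truck    10.285714
Name: riders_x4, dtype: float64
reset_index():
  vehicle  riders_x4
0    bike  20.000000
1   truck  10.285714
value at position 0, column 'riders_x4' → 20.0

20.0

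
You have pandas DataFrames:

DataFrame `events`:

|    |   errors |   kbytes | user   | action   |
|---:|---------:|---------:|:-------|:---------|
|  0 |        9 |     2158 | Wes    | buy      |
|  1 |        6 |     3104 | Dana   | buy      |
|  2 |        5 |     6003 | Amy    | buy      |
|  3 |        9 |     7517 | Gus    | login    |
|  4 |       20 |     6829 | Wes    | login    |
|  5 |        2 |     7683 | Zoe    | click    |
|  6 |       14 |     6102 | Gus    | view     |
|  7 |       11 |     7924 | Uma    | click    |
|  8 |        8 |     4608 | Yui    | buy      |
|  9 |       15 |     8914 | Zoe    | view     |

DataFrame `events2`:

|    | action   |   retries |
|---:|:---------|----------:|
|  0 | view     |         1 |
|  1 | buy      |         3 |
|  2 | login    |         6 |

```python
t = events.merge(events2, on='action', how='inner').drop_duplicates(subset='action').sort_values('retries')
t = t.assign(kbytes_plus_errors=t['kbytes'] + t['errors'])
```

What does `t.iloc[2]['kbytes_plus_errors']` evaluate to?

merge on 'action' (how='inner') → 8 rows:
   errors  kbytes  user action  retries
0       9    2158   Wes    buy        3
1       6    3104  Dana    buy        3
2       5    6003   Amy    buy        3
3       9    7517   Gus  login        6
4      20    6829   Wes  login        6
5      14    6102   Gus   view        1
6       8    4608   Yui    buy        3
7      15    8914   Zoe   view        1
drop duplicate action (keep=first):
   errors  kbytes user action  retries
0       9    2158  Wes    buy        3
3       9    7517  Gus  login        6
5      14    6102  Gus   view        1
sort by retries:
   errors  kbytes user action  retries
5      14    6102  Gus   view        1
0       9    2158  Wes    buy        3
3       9    7517  Gus  login        6
add column kbytes_plus_errors = t['kbytes'] + t['errors']:
   errors  kbytes user action  retries  kbytes_plus_errors
5      14    6102  Gus   view        1                6116
0       9    2158  Wes    buy        3                2167
3       9    7517  Gus  login        6                7526

7526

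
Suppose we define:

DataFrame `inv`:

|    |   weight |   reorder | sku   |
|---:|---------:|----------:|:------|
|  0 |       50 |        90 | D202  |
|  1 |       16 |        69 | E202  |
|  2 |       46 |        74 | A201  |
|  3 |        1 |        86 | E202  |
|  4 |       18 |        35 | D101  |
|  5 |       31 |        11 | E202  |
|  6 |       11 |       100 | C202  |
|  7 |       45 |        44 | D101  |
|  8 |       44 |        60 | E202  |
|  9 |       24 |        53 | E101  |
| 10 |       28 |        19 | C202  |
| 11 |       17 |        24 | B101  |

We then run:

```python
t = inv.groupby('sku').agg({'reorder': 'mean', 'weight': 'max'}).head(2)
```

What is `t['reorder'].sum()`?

98.0

group by sku: mean(reorder), max(weight):
      reorder  weight
sku                  
A201     74.0      46
B101     24.0      17
C202     59.5      28
D101     39.5      45
D202     90.0      50
E101     53.0      24
E202     56.5      44
take first 2 rows:
      reorder  weight
sku                  
A201     74.0      46
B101     24.0      17
Then the sum of column 'reorder': 98.0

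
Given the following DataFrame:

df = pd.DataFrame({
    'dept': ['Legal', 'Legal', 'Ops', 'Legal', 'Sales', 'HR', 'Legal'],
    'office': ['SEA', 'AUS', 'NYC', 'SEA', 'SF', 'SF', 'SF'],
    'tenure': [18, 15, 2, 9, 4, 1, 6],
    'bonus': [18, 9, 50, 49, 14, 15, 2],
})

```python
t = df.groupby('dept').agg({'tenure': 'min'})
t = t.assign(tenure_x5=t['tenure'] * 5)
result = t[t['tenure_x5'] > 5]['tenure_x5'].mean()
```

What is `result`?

20.0

group by dept, min of tenure:
       tenure
dept         
HR          1
Legal       6
Ops         2
Sales       4
add column tenure_x5 = t['tenure'] * 5:
       tenure  tenure_x5
dept                    
HR          1          5
Legal       6         30
Ops         2         10
Sales       4         20
filter rows where tenure_x5 > 5:
       tenure  tenure_x5
dept                    
Legal       6         30
Ops         2         10
Sales       4         20
Finally, mean of column 'tenure_x5' = 20.0.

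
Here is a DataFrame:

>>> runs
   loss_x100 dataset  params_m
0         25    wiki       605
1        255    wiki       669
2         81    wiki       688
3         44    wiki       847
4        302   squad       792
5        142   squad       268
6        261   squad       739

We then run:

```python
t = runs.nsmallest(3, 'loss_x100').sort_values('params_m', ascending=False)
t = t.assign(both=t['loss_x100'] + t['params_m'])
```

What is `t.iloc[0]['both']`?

891

take 3 rows with smallest loss_x100:
   loss_x100 dataset  params_m
0         25    wiki       605
3         44    wiki       847
2         81    wiki       688
sort by params_m descending:
   loss_x100 dataset  params_m
3         44    wiki       847
2         81    wiki       688
0         25    wiki       605
add column both = t['loss_x100'] + t['params_m']:
   loss_x100 dataset  params_m  both
3         44    wiki       847   891
2         81    wiki       688   769
0         25    wiki       605   630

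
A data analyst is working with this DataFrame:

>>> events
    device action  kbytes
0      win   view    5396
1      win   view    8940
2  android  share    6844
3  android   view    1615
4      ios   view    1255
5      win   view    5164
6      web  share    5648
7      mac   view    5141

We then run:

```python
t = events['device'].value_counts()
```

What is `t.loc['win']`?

value_counts of device:
device
win        3
android    2
ios        1
web        1
mac        1
Name: count, dtype: int64
So loc['win'] = 3.

3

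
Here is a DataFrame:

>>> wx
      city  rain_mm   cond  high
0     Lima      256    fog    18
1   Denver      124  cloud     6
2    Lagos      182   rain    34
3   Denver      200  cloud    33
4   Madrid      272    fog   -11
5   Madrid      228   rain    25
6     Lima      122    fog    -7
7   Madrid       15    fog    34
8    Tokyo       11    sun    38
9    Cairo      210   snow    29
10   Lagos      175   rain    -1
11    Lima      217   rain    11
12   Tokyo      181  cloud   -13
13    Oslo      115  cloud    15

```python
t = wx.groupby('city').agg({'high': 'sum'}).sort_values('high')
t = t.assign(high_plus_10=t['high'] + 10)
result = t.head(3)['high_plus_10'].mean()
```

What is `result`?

30.6666666667

group by city, sum of high:
        high
city        
Cairo     29
Denver    39
Lagos     33
Lima      22
Madrid    48
Oslo      15
Tokyo     25
sort by high:
        high
city        
Oslo      15
Lima      22
Tokyo     25
Cairo     29
Lagos     33
Denver    39
Madrid    48
add column high_plus_10 = t['high'] + 10:
        high  high_plus_10
city                      
Oslo      15            25
Lima      22            32
Tokyo     25            35
Cairo     29            39
Lagos     33            43
Denver    39            49
Madrid    48            58
take first 3 rows:
       high  high_plus_10
city                     
Oslo     15            25
Lima     22            32
Tokyo    25            35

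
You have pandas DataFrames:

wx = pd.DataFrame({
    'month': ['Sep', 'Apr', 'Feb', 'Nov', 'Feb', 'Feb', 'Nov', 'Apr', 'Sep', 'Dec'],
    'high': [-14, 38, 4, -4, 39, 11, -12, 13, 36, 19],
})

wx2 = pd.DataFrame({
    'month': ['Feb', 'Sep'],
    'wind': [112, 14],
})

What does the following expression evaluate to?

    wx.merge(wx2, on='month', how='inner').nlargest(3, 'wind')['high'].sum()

54

merge on 'month' (how='inner') → 5 rows:
  month  high  wind
0   Sep   -14    14
1   Feb     4   112
2   Feb    39   112
3   Feb    11   112
4   Sep    36    14
take 3 rows with largest wind:
  month  high  wind
1   Feb     4   112
2   Feb    39   112
3   Feb    11   112
Then the sum of column 'high': 54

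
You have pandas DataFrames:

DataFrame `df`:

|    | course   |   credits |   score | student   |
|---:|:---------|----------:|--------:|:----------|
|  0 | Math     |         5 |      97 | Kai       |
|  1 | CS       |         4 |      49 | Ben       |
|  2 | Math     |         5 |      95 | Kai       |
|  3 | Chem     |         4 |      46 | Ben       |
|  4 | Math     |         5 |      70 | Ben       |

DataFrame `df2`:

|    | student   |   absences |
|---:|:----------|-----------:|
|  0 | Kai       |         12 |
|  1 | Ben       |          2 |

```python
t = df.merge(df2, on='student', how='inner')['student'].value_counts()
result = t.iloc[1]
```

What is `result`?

2

merge on 'student' (how='inner') → 5 rows:
  course  credits  score student  absences
0   Math        5     97     Kai        12
1     CS        4     49     Ben         2
2   Math        5     95     Kai        12
3   Chem        4     46     Ben         2
4   Math        5     70     Ben         2
value_counts of student:
student
Ben    3
Kai    2
Name: count, dtype: int64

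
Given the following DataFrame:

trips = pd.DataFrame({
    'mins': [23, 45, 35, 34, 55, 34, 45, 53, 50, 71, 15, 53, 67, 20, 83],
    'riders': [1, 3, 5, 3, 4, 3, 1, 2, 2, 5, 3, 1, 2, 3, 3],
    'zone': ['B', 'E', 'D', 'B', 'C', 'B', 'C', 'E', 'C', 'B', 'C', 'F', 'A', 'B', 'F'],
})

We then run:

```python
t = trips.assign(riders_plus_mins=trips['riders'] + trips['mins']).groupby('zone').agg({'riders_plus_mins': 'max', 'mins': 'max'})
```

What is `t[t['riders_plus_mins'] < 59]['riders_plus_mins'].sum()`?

95

add column riders_plus_mins = trips['riders'] + trips['mins']:
    mins  riders zone  riders_plus_mins
0     23       1    B                24
1     45       3    E                48
2     35       5    D                40
3     34       3    B                37
4     55       4    C                59
5     34       3    B                37
6     45       1    C                46
7     53       2    E                55
8     50       2    C                52
9     71       5    B                76
10    15       3    C                18
11    53       1    F                54
12    67       2    A                69
13    20       3    B                23
14    83       3    F                86
group by zone: max(riders_plus_mins), max(mins):
      riders_plus_mins  mins
zone                        
A                   69    67
B                   76    71
C                   59    55
D                   40    35
E                   55    53
F                   86    83
filter rows where riders_plus_mins < 59:
      riders_plus_mins  mins
zone                        
D                   40    35
E                   55    53
sum of column 'riders_plus_mins' → 95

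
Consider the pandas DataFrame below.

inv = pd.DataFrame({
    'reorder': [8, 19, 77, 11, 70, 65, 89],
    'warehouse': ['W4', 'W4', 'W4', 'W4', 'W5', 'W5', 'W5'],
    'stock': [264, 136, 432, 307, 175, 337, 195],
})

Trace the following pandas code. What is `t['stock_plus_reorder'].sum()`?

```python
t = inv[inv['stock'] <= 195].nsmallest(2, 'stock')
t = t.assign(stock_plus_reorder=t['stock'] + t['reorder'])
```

400

filter rows where stock <= 195:
   reorder warehouse  stock
1       19        W4    136
4       70        W5    175
6       89        W5    195
take 2 rows with smallest stock:
   reorder warehouse  stock
1       19        W4    136
4       70        W5    175
add column stock_plus_reorder = t['stock'] + t['reorder']:
   reorder warehouse  stock  stock_plus_reorder
1       19        W4    136                 155
4       70        W5    175                 245
Finally, sum of column 'stock_plus_reorder' = 400.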